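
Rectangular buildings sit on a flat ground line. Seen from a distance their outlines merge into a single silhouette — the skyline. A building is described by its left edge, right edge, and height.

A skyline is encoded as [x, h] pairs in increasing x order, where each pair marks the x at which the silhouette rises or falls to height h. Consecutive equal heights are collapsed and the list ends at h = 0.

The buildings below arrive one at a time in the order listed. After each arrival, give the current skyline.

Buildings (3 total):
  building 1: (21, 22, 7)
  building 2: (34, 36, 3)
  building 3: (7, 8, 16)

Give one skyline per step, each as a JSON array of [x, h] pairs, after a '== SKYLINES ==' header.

== SKYLINES ==
[[21,7],[22,0]]
[[21,7],[22,0],[34,3],[36,0]]
[[7,16],[8,0],[21,7],[22,0],[34,3],[36,0]]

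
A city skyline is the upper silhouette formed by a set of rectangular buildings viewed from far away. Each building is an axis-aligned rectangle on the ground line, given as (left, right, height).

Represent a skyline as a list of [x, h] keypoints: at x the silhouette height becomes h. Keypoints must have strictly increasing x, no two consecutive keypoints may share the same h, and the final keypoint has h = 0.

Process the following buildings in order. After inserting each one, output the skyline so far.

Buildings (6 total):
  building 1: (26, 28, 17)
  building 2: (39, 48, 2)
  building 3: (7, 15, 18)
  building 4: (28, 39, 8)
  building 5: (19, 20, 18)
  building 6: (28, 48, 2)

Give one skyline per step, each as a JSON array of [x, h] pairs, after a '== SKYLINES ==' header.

== SKYLINES ==
[[26,17],[28,0]]
[[26,17],[28,0],[39,2],[48,0]]
[[7,18],[15,0],[26,17],[28,0],[39,2],[48,0]]
[[7,18],[15,0],[26,17],[28,8],[39,2],[48,0]]
[[7,18],[15,0],[19,18],[20,0],[26,17],[28,8],[39,2],[48,0]]
[[7,18],[15,0],[19,18],[20,0],[26,17],[28,8],[39,2],[48,0]]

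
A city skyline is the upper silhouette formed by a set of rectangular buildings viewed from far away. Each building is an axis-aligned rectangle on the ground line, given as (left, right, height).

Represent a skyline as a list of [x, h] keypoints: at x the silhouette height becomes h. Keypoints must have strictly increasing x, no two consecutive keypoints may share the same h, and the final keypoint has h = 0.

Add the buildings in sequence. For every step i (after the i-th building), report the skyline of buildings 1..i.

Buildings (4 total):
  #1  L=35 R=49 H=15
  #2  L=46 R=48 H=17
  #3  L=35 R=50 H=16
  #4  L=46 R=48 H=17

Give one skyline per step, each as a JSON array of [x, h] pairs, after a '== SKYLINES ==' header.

== SKYLINES ==
[[35,15],[49,0]]
[[35,15],[46,17],[48,15],[49,0]]
[[35,16],[46,17],[48,16],[50,0]]
[[35,16],[46,17],[48,16],[50,0]]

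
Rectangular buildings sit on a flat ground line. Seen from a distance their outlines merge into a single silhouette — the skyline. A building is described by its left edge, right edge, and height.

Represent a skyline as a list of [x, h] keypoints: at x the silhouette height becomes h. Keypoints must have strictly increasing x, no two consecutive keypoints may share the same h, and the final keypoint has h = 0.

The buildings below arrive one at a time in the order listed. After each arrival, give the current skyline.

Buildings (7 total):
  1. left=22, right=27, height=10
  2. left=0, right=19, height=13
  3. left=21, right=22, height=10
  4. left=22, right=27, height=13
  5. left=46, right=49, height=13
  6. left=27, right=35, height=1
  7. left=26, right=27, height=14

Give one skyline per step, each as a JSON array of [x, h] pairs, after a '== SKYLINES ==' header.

== SKYLINES ==
[[22,10],[27,0]]
[[0,13],[19,0],[22,10],[27,0]]
[[0,13],[19,0],[21,10],[27,0]]
[[0,13],[19,0],[21,10],[22,13],[27,0]]
[[0,13],[19,0],[21,10],[22,13],[27,0],[46,13],[49,0]]
[[0,13],[19,0],[21,10],[22,13],[27,1],[35,0],[46,13],[49,0]]
[[0,13],[19,0],[21,10],[22,13],[26,14],[27,1],[35,0],[46,13],[49,0]]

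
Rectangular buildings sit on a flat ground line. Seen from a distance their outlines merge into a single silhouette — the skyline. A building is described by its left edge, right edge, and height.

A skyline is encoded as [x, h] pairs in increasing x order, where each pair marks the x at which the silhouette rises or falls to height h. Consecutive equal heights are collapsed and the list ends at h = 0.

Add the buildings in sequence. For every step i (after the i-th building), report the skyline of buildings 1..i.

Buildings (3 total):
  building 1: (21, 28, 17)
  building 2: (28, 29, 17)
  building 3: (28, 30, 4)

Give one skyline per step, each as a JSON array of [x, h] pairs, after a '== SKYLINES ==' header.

== SKYLINES ==
[[21,17],[28,0]]
[[21,17],[29,0]]
[[21,17],[29,4],[30,0]]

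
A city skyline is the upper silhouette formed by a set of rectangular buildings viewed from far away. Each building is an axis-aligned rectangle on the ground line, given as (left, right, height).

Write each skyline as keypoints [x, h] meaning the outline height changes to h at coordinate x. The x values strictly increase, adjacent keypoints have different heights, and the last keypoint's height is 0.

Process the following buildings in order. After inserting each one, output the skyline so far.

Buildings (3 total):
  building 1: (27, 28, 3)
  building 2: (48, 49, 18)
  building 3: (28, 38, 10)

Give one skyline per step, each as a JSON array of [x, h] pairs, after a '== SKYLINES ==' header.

== SKYLINES ==
[[27,3],[28,0]]
[[27,3],[28,0],[48,18],[49,0]]
[[27,3],[28,10],[38,0],[48,18],[49,0]]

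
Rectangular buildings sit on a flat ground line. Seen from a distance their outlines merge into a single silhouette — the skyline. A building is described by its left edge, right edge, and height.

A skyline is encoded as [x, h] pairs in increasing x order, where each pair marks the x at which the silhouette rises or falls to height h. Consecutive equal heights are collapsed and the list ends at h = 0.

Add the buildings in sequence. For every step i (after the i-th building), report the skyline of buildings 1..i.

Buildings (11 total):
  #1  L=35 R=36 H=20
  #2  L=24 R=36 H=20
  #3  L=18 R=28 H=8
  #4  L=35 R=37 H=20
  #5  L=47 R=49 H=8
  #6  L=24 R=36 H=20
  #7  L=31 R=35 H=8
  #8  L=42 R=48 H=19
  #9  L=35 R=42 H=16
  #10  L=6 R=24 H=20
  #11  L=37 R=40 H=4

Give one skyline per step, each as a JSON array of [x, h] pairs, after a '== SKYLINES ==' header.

== SKYLINES ==
[[35,20],[36,0]]
[[24,20],[36,0]]
[[18,8],[24,20],[36,0]]
[[18,8],[24,20],[37,0]]
[[18,8],[24,20],[37,0],[47,8],[49,0]]
[[18,8],[24,20],[37,0],[47,8],[49,0]]
[[18,8],[24,20],[37,0],[47,8],[49,0]]
[[18,8],[24,20],[37,0],[42,19],[48,8],[49,0]]
[[18,8],[24,20],[37,16],[42,19],[48,8],[49,0]]
[[6,20],[37,16],[42,19],[48,8],[49,0]]
[[6,20],[37,16],[42,19],[48,8],[49,0]]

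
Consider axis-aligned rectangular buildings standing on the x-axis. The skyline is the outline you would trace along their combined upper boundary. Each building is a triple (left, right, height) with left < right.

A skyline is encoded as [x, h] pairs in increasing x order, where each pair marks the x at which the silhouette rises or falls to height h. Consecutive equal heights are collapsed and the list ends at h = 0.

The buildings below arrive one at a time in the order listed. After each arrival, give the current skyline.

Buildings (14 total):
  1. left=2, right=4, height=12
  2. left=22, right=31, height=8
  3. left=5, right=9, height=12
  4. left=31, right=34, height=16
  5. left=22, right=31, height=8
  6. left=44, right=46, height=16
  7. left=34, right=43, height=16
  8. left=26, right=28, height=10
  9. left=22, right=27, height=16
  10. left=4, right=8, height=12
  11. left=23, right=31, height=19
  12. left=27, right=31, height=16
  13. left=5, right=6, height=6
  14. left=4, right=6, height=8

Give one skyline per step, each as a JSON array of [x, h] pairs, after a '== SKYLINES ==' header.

== SKYLINES ==
[[2,12],[4,0]]
[[2,12],[4,0],[22,8],[31,0]]
[[2,12],[4,0],[5,12],[9,0],[22,8],[31,0]]
[[2,12],[4,0],[5,12],[9,0],[22,8],[31,16],[34,0]]
[[2,12],[4,0],[5,12],[9,0],[22,8],[31,16],[34,0]]
[[2,12],[4,0],[5,12],[9,0],[22,8],[31,16],[34,0],[44,16],[46,0]]
[[2,12],[4,0],[5,12],[9,0],[22,8],[31,16],[43,0],[44,16],[46,0]]
[[2,12],[4,0],[5,12],[9,0],[22,8],[26,10],[28,8],[31,16],[43,0],[44,16],[46,0]]
[[2,12],[4,0],[5,12],[9,0],[22,16],[27,10],[28,8],[31,16],[43,0],[44,16],[46,0]]
[[2,12],[9,0],[22,16],[27,10],[28,8],[31,16],[43,0],[44,16],[46,0]]
[[2,12],[9,0],[22,16],[23,19],[31,16],[43,0],[44,16],[46,0]]
[[2,12],[9,0],[22,16],[23,19],[31,16],[43,0],[44,16],[46,0]]
[[2,12],[9,0],[22,16],[23,19],[31,16],[43,0],[44,16],[46,0]]
[[2,12],[9,0],[22,16],[23,19],[31,16],[43,0],[44,16],[46,0]]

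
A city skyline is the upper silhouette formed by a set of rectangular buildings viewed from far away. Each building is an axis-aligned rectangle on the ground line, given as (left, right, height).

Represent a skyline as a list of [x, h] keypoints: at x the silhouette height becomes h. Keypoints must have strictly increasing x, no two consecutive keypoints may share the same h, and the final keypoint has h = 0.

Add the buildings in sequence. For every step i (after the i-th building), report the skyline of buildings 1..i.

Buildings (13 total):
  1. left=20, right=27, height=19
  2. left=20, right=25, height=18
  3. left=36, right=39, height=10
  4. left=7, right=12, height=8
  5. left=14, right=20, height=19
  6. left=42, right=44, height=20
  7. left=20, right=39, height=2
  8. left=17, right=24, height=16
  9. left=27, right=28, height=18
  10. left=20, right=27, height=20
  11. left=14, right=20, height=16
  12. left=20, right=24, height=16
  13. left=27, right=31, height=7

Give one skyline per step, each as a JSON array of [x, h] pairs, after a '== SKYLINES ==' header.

== SKYLINES ==
[[20,19],[27,0]]
[[20,19],[27,0]]
[[20,19],[27,0],[36,10],[39,0]]
[[7,8],[12,0],[20,19],[27,0],[36,10],[39,0]]
[[7,8],[12,0],[14,19],[27,0],[36,10],[39,0]]
[[7,8],[12,0],[14,19],[27,0],[36,10],[39,0],[42,20],[44,0]]
[[7,8],[12,0],[14,19],[27,2],[36,10],[39,0],[42,20],[44,0]]
[[7,8],[12,0],[14,19],[27,2],[36,10],[39,0],[42,20],[44,0]]
[[7,8],[12,0],[14,19],[27,18],[28,2],[36,10],[39,0],[42,20],[44,0]]
[[7,8],[12,0],[14,19],[20,20],[27,18],[28,2],[36,10],[39,0],[42,20],[44,0]]
[[7,8],[12,0],[14,19],[20,20],[27,18],[28,2],[36,10],[39,0],[42,20],[44,0]]
[[7,8],[12,0],[14,19],[20,20],[27,18],[28,2],[36,10],[39,0],[42,20],[44,0]]
[[7,8],[12,0],[14,19],[20,20],[27,18],[28,7],[31,2],[36,10],[39,0],[42,20],[44,0]]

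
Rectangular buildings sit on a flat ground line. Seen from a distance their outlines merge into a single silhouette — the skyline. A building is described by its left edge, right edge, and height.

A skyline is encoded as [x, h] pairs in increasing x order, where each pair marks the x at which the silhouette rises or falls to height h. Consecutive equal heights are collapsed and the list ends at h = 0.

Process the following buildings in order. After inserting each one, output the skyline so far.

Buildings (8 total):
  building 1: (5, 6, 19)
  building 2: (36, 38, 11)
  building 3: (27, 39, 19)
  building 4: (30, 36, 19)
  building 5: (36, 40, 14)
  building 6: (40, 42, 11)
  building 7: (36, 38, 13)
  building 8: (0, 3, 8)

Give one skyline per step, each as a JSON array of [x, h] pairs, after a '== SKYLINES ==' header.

== SKYLINES ==
[[5,19],[6,0]]
[[5,19],[6,0],[36,11],[38,0]]
[[5,19],[6,0],[27,19],[39,0]]
[[5,19],[6,0],[27,19],[39,0]]
[[5,19],[6,0],[27,19],[39,14],[40,0]]
[[5,19],[6,0],[27,19],[39,14],[40,11],[42,0]]
[[5,19],[6,0],[27,19],[39,14],[40,11],[42,0]]
[[0,8],[3,0],[5,19],[6,0],[27,19],[39,14],[40,11],[42,0]]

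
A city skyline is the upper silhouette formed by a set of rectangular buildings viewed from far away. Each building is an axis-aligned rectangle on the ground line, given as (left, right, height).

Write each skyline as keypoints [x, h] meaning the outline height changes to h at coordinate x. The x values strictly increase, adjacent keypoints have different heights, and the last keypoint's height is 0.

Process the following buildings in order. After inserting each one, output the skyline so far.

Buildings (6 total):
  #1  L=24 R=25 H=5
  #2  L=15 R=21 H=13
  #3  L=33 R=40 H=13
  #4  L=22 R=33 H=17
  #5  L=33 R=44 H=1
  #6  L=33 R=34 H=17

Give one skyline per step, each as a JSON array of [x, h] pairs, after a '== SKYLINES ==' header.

== SKYLINES ==
[[24,5],[25,0]]
[[15,13],[21,0],[24,5],[25,0]]
[[15,13],[21,0],[24,5],[25,0],[33,13],[40,0]]
[[15,13],[21,0],[22,17],[33,13],[40,0]]
[[15,13],[21,0],[22,17],[33,13],[40,1],[44,0]]
[[15,13],[21,0],[22,17],[34,13],[40,1],[44,0]]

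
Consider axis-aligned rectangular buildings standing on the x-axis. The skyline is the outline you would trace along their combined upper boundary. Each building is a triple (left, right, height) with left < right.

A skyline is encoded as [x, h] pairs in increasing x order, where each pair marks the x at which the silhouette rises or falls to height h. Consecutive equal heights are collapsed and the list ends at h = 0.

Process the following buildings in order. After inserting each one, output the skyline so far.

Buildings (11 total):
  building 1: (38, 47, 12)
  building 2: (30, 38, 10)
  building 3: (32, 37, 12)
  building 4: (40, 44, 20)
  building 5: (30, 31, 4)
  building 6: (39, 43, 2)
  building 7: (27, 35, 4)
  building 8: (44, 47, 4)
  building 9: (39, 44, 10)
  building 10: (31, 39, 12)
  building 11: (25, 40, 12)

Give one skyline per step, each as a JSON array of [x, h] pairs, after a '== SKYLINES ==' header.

== SKYLINES ==
[[38,12],[47,0]]
[[30,10],[38,12],[47,0]]
[[30,10],[32,12],[37,10],[38,12],[47,0]]
[[30,10],[32,12],[37,10],[38,12],[40,20],[44,12],[47,0]]
[[30,10],[32,12],[37,10],[38,12],[40,20],[44,12],[47,0]]
[[30,10],[32,12],[37,10],[38,12],[40,20],[44,12],[47,0]]
[[27,4],[30,10],[32,12],[37,10],[38,12],[40,20],[44,12],[47,0]]
[[27,4],[30,10],[32,12],[37,10],[38,12],[40,20],[44,12],[47,0]]
[[27,4],[30,10],[32,12],[37,10],[38,12],[40,20],[44,12],[47,0]]
[[27,4],[30,10],[31,12],[40,20],[44,12],[47,0]]
[[25,12],[40,20],[44,12],[47,0]]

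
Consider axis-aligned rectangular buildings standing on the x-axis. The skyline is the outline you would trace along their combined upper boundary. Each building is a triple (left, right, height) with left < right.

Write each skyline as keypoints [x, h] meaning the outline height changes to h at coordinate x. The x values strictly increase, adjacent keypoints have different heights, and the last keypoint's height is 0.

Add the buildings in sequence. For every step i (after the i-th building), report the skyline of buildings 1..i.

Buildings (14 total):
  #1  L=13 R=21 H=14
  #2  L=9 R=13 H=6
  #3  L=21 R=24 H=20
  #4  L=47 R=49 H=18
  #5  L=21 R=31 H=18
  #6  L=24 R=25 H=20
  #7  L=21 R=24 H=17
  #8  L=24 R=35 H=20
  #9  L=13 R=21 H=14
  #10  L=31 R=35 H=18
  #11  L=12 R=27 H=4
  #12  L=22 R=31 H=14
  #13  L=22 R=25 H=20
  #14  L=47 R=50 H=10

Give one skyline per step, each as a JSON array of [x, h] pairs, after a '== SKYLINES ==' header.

== SKYLINES ==
[[13,14],[21,0]]
[[9,6],[13,14],[21,0]]
[[9,6],[13,14],[21,20],[24,0]]
[[9,6],[13,14],[21,20],[24,0],[47,18],[49,0]]
[[9,6],[13,14],[21,20],[24,18],[31,0],[47,18],[49,0]]
[[9,6],[13,14],[21,20],[25,18],[31,0],[47,18],[49,0]]
[[9,6],[13,14],[21,20],[25,18],[31,0],[47,18],[49,0]]
[[9,6],[13,14],[21,20],[35,0],[47,18],[49,0]]
[[9,6],[13,14],[21,20],[35,0],[47,18],[49,0]]
[[9,6],[13,14],[21,20],[35,0],[47,18],[49,0]]
[[9,6],[13,14],[21,20],[35,0],[47,18],[49,0]]
[[9,6],[13,14],[21,20],[35,0],[47,18],[49,0]]
[[9,6],[13,14],[21,20],[35,0],[47,18],[49,0]]
[[9,6],[13,14],[21,20],[35,0],[47,18],[49,10],[50,0]]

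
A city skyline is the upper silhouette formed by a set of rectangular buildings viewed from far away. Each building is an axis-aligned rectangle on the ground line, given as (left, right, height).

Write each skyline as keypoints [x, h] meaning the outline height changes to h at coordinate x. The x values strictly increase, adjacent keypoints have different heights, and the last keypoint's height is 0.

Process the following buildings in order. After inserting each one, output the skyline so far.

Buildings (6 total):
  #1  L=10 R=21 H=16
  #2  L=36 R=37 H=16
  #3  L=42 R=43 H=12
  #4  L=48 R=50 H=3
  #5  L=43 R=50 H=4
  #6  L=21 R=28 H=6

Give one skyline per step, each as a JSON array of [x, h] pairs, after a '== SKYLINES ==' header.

== SKYLINES ==
[[10,16],[21,0]]
[[10,16],[21,0],[36,16],[37,0]]
[[10,16],[21,0],[36,16],[37,0],[42,12],[43,0]]
[[10,16],[21,0],[36,16],[37,0],[42,12],[43,0],[48,3],[50,0]]
[[10,16],[21,0],[36,16],[37,0],[42,12],[43,4],[50,0]]
[[10,16],[21,6],[28,0],[36,16],[37,0],[42,12],[43,4],[50,0]]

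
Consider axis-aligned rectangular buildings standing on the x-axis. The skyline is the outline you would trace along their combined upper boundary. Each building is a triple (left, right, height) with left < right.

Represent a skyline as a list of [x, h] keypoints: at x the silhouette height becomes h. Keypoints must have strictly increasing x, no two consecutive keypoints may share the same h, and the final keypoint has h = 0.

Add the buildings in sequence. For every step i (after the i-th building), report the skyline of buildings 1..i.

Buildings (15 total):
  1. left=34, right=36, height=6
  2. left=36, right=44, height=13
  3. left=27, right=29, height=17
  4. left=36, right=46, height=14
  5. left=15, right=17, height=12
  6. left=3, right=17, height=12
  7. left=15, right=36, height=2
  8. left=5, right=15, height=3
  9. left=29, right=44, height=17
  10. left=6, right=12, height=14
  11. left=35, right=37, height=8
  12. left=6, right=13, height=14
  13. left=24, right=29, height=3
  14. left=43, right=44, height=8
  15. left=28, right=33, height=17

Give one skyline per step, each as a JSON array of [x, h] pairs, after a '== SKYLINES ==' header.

== SKYLINES ==
[[34,6],[36,0]]
[[34,6],[36,13],[44,0]]
[[27,17],[29,0],[34,6],[36,13],[44,0]]
[[27,17],[29,0],[34,6],[36,14],[46,0]]
[[15,12],[17,0],[27,17],[29,0],[34,6],[36,14],[46,0]]
[[3,12],[17,0],[27,17],[29,0],[34,6],[36,14],[46,0]]
[[3,12],[17,2],[27,17],[29,2],[34,6],[36,14],[46,0]]
[[3,12],[17,2],[27,17],[29,2],[34,6],[36,14],[46,0]]
[[3,12],[17,2],[27,17],[44,14],[46,0]]
[[3,12],[6,14],[12,12],[17,2],[27,17],[44,14],[46,0]]
[[3,12],[6,14],[12,12],[17,2],[27,17],[44,14],[46,0]]
[[3,12],[6,14],[13,12],[17,2],[27,17],[44,14],[46,0]]
[[3,12],[6,14],[13,12],[17,2],[24,3],[27,17],[44,14],[46,0]]
[[3,12],[6,14],[13,12],[17,2],[24,3],[27,17],[44,14],[46,0]]
[[3,12],[6,14],[13,12],[17,2],[24,3],[27,17],[44,14],[46,0]]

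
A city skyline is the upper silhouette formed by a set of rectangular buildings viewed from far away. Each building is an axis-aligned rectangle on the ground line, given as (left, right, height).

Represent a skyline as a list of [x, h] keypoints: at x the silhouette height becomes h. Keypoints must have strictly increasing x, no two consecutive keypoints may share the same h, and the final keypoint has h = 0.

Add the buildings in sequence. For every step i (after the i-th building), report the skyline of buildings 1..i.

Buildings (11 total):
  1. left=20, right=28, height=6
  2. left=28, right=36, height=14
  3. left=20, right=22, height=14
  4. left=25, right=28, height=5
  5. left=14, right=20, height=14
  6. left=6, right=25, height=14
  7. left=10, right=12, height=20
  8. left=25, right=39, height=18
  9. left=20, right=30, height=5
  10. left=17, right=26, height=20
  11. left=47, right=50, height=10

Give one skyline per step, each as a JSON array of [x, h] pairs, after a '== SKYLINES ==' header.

== SKYLINES ==
[[20,6],[28,0]]
[[20,6],[28,14],[36,0]]
[[20,14],[22,6],[28,14],[36,0]]
[[20,14],[22,6],[28,14],[36,0]]
[[14,14],[22,6],[28,14],[36,0]]
[[6,14],[25,6],[28,14],[36,0]]
[[6,14],[10,20],[12,14],[25,6],[28,14],[36,0]]
[[6,14],[10,20],[12,14],[25,18],[39,0]]
[[6,14],[10,20],[12,14],[25,18],[39,0]]
[[6,14],[10,20],[12,14],[17,20],[26,18],[39,0]]
[[6,14],[10,20],[12,14],[17,20],[26,18],[39,0],[47,10],[50,0]]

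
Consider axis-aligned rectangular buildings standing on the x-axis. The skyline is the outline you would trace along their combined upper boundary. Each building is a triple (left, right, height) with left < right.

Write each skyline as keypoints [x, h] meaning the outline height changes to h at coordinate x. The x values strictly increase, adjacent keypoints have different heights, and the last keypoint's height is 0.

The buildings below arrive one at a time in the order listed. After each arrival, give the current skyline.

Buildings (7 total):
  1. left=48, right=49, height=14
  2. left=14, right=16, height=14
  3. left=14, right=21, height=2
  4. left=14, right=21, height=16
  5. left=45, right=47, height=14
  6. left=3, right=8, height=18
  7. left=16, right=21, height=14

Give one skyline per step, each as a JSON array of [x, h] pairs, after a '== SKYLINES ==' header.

== SKYLINES ==
[[48,14],[49,0]]
[[14,14],[16,0],[48,14],[49,0]]
[[14,14],[16,2],[21,0],[48,14],[49,0]]
[[14,16],[21,0],[48,14],[49,0]]
[[14,16],[21,0],[45,14],[47,0],[48,14],[49,0]]
[[3,18],[8,0],[14,16],[21,0],[45,14],[47,0],[48,14],[49,0]]
[[3,18],[8,0],[14,16],[21,0],[45,14],[47,0],[48,14],[49,0]]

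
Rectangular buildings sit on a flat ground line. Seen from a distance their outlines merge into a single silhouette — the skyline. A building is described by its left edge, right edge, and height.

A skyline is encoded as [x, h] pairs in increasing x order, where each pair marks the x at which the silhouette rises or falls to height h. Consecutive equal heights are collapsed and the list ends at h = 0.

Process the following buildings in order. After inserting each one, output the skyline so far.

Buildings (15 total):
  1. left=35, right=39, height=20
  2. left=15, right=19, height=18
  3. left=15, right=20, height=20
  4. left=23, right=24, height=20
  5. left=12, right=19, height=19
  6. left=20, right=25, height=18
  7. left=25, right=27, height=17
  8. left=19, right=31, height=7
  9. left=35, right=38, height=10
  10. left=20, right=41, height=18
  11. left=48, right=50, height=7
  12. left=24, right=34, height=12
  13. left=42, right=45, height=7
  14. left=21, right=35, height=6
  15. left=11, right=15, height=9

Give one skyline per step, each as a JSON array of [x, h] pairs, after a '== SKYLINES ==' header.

== SKYLINES ==
[[35,20],[39,0]]
[[15,18],[19,0],[35,20],[39,0]]
[[15,20],[20,0],[35,20],[39,0]]
[[15,20],[20,0],[23,20],[24,0],[35,20],[39,0]]
[[12,19],[15,20],[20,0],[23,20],[24,0],[35,20],[39,0]]
[[12,19],[15,20],[20,18],[23,20],[24,18],[25,0],[35,20],[39,0]]
[[12,19],[15,20],[20,18],[23,20],[24,18],[25,17],[27,0],[35,20],[39,0]]
[[12,19],[15,20],[20,18],[23,20],[24,18],[25,17],[27,7],[31,0],[35,20],[39,0]]
[[12,19],[15,20],[20,18],[23,20],[24,18],[25,17],[27,7],[31,0],[35,20],[39,0]]
[[12,19],[15,20],[20,18],[23,20],[24,18],[35,20],[39,18],[41,0]]
[[12,19],[15,20],[20,18],[23,20],[24,18],[35,20],[39,18],[41,0],[48,7],[50,0]]
[[12,19],[15,20],[20,18],[23,20],[24,18],[35,20],[39,18],[41,0],[48,7],[50,0]]
[[12,19],[15,20],[20,18],[23,20],[24,18],[35,20],[39,18],[41,0],[42,7],[45,0],[48,7],[50,0]]
[[12,19],[15,20],[20,18],[23,20],[24,18],[35,20],[39,18],[41,0],[42,7],[45,0],[48,7],[50,0]]
[[11,9],[12,19],[15,20],[20,18],[23,20],[24,18],[35,20],[39,18],[41,0],[42,7],[45,0],[48,7],[50,0]]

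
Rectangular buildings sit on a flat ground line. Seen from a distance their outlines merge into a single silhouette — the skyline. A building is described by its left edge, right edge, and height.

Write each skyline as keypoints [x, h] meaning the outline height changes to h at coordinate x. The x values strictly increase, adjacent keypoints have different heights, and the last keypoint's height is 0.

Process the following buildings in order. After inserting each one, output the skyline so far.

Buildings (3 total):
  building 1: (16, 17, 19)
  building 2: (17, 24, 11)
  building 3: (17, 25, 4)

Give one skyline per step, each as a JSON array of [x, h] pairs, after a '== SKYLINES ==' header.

== SKYLINES ==
[[16,19],[17,0]]
[[16,19],[17,11],[24,0]]
[[16,19],[17,11],[24,4],[25,0]]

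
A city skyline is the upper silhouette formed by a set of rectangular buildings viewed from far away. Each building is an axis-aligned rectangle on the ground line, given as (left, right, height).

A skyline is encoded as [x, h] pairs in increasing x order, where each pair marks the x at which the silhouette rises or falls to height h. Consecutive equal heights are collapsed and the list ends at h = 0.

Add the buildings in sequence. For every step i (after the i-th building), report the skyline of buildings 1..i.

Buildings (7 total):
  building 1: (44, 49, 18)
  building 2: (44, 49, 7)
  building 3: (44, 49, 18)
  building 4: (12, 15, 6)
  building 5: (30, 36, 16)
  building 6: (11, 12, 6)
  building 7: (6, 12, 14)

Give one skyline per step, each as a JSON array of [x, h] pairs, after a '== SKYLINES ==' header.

== SKYLINES ==
[[44,18],[49,0]]
[[44,18],[49,0]]
[[44,18],[49,0]]
[[12,6],[15,0],[44,18],[49,0]]
[[12,6],[15,0],[30,16],[36,0],[44,18],[49,0]]
[[11,6],[15,0],[30,16],[36,0],[44,18],[49,0]]
[[6,14],[12,6],[15,0],[30,16],[36,0],[44,18],[49,0]]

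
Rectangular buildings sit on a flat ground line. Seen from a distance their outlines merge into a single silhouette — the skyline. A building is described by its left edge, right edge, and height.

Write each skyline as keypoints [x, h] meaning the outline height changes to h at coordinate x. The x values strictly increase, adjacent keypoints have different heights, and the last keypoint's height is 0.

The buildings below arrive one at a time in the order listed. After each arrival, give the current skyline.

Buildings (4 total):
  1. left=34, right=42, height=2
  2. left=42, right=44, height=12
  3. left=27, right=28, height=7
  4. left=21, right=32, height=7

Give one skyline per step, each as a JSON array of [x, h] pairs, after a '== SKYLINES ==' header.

== SKYLINES ==
[[34,2],[42,0]]
[[34,2],[42,12],[44,0]]
[[27,7],[28,0],[34,2],[42,12],[44,0]]
[[21,7],[32,0],[34,2],[42,12],[44,0]]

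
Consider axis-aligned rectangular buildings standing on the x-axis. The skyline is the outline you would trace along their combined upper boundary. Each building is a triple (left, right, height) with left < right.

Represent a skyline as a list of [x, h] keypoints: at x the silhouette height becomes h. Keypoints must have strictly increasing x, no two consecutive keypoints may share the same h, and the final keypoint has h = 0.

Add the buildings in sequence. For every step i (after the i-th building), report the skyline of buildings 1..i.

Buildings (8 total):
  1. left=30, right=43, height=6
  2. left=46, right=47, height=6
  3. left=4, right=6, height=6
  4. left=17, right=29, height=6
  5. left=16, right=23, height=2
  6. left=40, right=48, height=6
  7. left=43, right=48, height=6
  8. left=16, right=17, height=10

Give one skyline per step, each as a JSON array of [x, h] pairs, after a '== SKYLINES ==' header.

== SKYLINES ==
[[30,6],[43,0]]
[[30,6],[43,0],[46,6],[47,0]]
[[4,6],[6,0],[30,6],[43,0],[46,6],[47,0]]
[[4,6],[6,0],[17,6],[29,0],[30,6],[43,0],[46,6],[47,0]]
[[4,6],[6,0],[16,2],[17,6],[29,0],[30,6],[43,0],[46,6],[47,0]]
[[4,6],[6,0],[16,2],[17,6],[29,0],[30,6],[48,0]]
[[4,6],[6,0],[16,2],[17,6],[29,0],[30,6],[48,0]]
[[4,6],[6,0],[16,10],[17,6],[29,0],[30,6],[48,0]]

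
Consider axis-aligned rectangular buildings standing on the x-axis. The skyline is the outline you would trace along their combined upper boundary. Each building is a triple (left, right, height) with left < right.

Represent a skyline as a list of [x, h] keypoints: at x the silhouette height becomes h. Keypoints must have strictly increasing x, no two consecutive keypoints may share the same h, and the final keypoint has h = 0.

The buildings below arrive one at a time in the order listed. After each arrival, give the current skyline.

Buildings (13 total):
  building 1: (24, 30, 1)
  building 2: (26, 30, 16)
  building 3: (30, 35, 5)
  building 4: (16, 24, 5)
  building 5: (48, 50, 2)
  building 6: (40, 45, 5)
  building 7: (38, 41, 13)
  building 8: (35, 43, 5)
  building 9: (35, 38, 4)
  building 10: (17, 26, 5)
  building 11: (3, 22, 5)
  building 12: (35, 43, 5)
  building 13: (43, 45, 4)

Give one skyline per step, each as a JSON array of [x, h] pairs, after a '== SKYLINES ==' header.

== SKYLINES ==
[[24,1],[30,0]]
[[24,1],[26,16],[30,0]]
[[24,1],[26,16],[30,5],[35,0]]
[[16,5],[24,1],[26,16],[30,5],[35,0]]
[[16,5],[24,1],[26,16],[30,5],[35,0],[48,2],[50,0]]
[[16,5],[24,1],[26,16],[30,5],[35,0],[40,5],[45,0],[48,2],[50,0]]
[[16,5],[24,1],[26,16],[30,5],[35,0],[38,13],[41,5],[45,0],[48,2],[50,0]]
[[16,5],[24,1],[26,16],[30,5],[38,13],[41,5],[45,0],[48,2],[50,0]]
[[16,5],[24,1],[26,16],[30,5],[38,13],[41,5],[45,0],[48,2],[50,0]]
[[16,5],[26,16],[30,5],[38,13],[41,5],[45,0],[48,2],[50,0]]
[[3,5],[26,16],[30,5],[38,13],[41,5],[45,0],[48,2],[50,0]]
[[3,5],[26,16],[30,5],[38,13],[41,5],[45,0],[48,2],[50,0]]
[[3,5],[26,16],[30,5],[38,13],[41,5],[45,0],[48,2],[50,0]]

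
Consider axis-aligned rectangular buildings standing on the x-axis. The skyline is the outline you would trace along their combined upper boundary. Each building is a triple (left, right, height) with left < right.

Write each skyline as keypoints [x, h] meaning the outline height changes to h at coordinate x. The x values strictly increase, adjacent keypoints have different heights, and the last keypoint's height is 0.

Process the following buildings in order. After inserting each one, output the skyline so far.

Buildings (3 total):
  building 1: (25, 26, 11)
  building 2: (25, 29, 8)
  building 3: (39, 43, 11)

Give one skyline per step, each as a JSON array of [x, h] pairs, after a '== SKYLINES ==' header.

== SKYLINES ==
[[25,11],[26,0]]
[[25,11],[26,8],[29,0]]
[[25,11],[26,8],[29,0],[39,11],[43,0]]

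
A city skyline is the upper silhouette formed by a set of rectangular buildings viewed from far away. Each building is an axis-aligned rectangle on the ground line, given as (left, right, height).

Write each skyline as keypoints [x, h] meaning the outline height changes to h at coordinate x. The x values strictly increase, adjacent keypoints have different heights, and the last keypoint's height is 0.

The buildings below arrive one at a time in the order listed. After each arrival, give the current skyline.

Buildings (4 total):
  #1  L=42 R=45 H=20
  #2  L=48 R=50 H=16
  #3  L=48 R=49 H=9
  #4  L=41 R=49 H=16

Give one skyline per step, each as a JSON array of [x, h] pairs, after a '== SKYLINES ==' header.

== SKYLINES ==
[[42,20],[45,0]]
[[42,20],[45,0],[48,16],[50,0]]
[[42,20],[45,0],[48,16],[50,0]]
[[41,16],[42,20],[45,16],[50,0]]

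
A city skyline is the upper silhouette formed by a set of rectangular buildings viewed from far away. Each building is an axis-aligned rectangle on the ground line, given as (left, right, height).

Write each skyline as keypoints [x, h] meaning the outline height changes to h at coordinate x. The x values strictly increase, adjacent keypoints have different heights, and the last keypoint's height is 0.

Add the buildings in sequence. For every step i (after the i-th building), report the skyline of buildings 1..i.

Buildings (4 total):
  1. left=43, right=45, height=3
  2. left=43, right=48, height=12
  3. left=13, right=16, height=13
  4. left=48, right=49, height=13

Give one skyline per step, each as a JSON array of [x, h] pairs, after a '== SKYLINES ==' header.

== SKYLINES ==
[[43,3],[45,0]]
[[43,12],[48,0]]
[[13,13],[16,0],[43,12],[48,0]]
[[13,13],[16,0],[43,12],[48,13],[49,0]]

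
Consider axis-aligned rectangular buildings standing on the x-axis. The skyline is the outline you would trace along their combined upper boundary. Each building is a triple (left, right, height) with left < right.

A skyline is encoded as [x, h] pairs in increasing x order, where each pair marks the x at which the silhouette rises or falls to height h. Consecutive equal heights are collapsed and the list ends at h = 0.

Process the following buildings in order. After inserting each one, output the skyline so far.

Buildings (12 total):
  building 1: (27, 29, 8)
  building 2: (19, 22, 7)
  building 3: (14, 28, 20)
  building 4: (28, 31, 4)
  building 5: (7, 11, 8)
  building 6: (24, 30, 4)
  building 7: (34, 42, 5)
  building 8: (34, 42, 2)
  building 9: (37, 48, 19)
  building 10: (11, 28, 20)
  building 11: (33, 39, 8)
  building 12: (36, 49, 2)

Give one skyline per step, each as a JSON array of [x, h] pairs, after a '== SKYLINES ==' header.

== SKYLINES ==
[[27,8],[29,0]]
[[19,7],[22,0],[27,8],[29,0]]
[[14,20],[28,8],[29,0]]
[[14,20],[28,8],[29,4],[31,0]]
[[7,8],[11,0],[14,20],[28,8],[29,4],[31,0]]
[[7,8],[11,0],[14,20],[28,8],[29,4],[31,0]]
[[7,8],[11,0],[14,20],[28,8],[29,4],[31,0],[34,5],[42,0]]
[[7,8],[11,0],[14,20],[28,8],[29,4],[31,0],[34,5],[42,0]]
[[7,8],[11,0],[14,20],[28,8],[29,4],[31,0],[34,5],[37,19],[48,0]]
[[7,8],[11,20],[28,8],[29,4],[31,0],[34,5],[37,19],[48,0]]
[[7,8],[11,20],[28,8],[29,4],[31,0],[33,8],[37,19],[48,0]]
[[7,8],[11,20],[28,8],[29,4],[31,0],[33,8],[37,19],[48,2],[49,0]]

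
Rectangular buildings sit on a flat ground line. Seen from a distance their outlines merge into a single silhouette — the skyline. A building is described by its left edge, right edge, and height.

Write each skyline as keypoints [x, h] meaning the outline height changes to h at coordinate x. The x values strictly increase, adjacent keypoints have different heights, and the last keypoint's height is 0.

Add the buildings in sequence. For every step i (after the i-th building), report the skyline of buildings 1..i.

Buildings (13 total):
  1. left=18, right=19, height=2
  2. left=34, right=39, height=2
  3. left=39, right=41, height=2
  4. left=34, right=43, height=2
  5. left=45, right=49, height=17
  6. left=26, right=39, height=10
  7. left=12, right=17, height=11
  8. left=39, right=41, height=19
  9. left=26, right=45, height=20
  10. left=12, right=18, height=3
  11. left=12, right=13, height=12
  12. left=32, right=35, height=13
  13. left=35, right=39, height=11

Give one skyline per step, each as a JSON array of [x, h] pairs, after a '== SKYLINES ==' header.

== SKYLINES ==
[[18,2],[19,0]]
[[18,2],[19,0],[34,2],[39,0]]
[[18,2],[19,0],[34,2],[41,0]]
[[18,2],[19,0],[34,2],[43,0]]
[[18,2],[19,0],[34,2],[43,0],[45,17],[49,0]]
[[18,2],[19,0],[26,10],[39,2],[43,0],[45,17],[49,0]]
[[12,11],[17,0],[18,2],[19,0],[26,10],[39,2],[43,0],[45,17],[49,0]]
[[12,11],[17,0],[18,2],[19,0],[26,10],[39,19],[41,2],[43,0],[45,17],[49,0]]
[[12,11],[17,0],[18,2],[19,0],[26,20],[45,17],[49,0]]
[[12,11],[17,3],[18,2],[19,0],[26,20],[45,17],[49,0]]
[[12,12],[13,11],[17,3],[18,2],[19,0],[26,20],[45,17],[49,0]]
[[12,12],[13,11],[17,3],[18,2],[19,0],[26,20],[45,17],[49,0]]
[[12,12],[13,11],[17,3],[18,2],[19,0],[26,20],[45,17],[49,0]]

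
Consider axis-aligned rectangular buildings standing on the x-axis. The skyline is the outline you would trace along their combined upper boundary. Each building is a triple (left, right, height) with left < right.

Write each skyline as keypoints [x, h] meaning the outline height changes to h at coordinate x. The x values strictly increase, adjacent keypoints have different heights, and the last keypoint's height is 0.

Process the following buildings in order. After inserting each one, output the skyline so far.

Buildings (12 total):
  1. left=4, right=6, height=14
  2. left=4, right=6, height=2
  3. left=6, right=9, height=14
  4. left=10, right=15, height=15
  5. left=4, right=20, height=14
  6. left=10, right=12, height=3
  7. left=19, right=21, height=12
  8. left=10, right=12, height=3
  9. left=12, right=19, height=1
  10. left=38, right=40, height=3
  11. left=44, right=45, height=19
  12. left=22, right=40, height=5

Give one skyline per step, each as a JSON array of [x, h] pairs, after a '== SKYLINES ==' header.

== SKYLINES ==
[[4,14],[6,0]]
[[4,14],[6,0]]
[[4,14],[9,0]]
[[4,14],[9,0],[10,15],[15,0]]
[[4,14],[10,15],[15,14],[20,0]]
[[4,14],[10,15],[15,14],[20,0]]
[[4,14],[10,15],[15,14],[20,12],[21,0]]
[[4,14],[10,15],[15,14],[20,12],[21,0]]
[[4,14],[10,15],[15,14],[20,12],[21,0]]
[[4,14],[10,15],[15,14],[20,12],[21,0],[38,3],[40,0]]
[[4,14],[10,15],[15,14],[20,12],[21,0],[38,3],[40,0],[44,19],[45,0]]
[[4,14],[10,15],[15,14],[20,12],[21,0],[22,5],[40,0],[44,19],[45,0]]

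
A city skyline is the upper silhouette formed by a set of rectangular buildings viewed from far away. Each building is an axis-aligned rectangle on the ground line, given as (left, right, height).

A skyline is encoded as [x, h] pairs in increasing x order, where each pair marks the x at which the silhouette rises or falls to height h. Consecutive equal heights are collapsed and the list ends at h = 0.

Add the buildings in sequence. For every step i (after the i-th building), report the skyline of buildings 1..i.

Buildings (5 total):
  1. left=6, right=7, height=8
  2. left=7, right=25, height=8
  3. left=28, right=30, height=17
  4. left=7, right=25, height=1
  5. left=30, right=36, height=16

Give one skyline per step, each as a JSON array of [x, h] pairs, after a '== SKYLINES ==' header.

== SKYLINES ==
[[6,8],[7,0]]
[[6,8],[25,0]]
[[6,8],[25,0],[28,17],[30,0]]
[[6,8],[25,0],[28,17],[30,0]]
[[6,8],[25,0],[28,17],[30,16],[36,0]]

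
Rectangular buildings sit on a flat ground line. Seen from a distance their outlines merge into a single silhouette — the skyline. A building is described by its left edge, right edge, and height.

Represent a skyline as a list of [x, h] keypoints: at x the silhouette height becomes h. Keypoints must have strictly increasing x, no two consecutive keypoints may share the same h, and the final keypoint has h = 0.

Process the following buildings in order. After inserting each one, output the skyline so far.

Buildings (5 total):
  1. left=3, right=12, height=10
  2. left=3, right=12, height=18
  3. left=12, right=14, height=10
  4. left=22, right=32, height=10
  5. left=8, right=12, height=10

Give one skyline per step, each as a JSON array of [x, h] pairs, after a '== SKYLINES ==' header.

== SKYLINES ==
[[3,10],[12,0]]
[[3,18],[12,0]]
[[3,18],[12,10],[14,0]]
[[3,18],[12,10],[14,0],[22,10],[32,0]]
[[3,18],[12,10],[14,0],[22,10],[32,0]]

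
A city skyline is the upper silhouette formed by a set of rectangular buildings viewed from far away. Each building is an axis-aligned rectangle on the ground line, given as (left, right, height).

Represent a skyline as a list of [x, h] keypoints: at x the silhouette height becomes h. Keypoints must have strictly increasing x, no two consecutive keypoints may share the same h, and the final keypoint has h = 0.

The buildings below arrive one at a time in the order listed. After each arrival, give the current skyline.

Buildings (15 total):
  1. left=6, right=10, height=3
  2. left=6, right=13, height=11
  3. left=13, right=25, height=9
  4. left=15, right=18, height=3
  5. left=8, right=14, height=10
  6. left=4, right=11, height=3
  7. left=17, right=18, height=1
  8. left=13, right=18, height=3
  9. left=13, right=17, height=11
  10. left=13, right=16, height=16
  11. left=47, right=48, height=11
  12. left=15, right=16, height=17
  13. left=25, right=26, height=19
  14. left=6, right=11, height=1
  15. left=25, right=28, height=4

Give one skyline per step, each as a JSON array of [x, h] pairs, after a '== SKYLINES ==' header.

== SKYLINES ==
[[6,3],[10,0]]
[[6,11],[13,0]]
[[6,11],[13,9],[25,0]]
[[6,11],[13,9],[25,0]]
[[6,11],[13,10],[14,9],[25,0]]
[[4,3],[6,11],[13,10],[14,9],[25,0]]
[[4,3],[6,11],[13,10],[14,9],[25,0]]
[[4,3],[6,11],[13,10],[14,9],[25,0]]
[[4,3],[6,11],[17,9],[25,0]]
[[4,3],[6,11],[13,16],[16,11],[17,9],[25,0]]
[[4,3],[6,11],[13,16],[16,11],[17,9],[25,0],[47,11],[48,0]]
[[4,3],[6,11],[13,16],[15,17],[16,11],[17,9],[25,0],[47,11],[48,0]]
[[4,3],[6,11],[13,16],[15,17],[16,11],[17,9],[25,19],[26,0],[47,11],[48,0]]
[[4,3],[6,11],[13,16],[15,17],[16,11],[17,9],[25,19],[26,0],[47,11],[48,0]]
[[4,3],[6,11],[13,16],[15,17],[16,11],[17,9],[25,19],[26,4],[28,0],[47,11],[48,0]]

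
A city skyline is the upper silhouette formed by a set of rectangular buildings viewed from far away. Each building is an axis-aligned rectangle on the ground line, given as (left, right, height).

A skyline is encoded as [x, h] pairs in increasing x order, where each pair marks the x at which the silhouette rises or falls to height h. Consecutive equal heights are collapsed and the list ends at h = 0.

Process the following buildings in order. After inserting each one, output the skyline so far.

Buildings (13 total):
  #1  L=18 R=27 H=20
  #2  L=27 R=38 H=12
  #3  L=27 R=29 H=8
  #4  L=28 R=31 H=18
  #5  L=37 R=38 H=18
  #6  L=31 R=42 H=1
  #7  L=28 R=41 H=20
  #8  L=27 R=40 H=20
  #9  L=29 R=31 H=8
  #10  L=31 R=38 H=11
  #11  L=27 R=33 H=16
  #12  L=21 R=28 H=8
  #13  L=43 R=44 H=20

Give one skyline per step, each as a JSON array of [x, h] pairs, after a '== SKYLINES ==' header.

== SKYLINES ==
[[18,20],[27,0]]
[[18,20],[27,12],[38,0]]
[[18,20],[27,12],[38,0]]
[[18,20],[27,12],[28,18],[31,12],[38,0]]
[[18,20],[27,12],[28,18],[31,12],[37,18],[38,0]]
[[18,20],[27,12],[28,18],[31,12],[37,18],[38,1],[42,0]]
[[18,20],[27,12],[28,20],[41,1],[42,0]]
[[18,20],[41,1],[42,0]]
[[18,20],[41,1],[42,0]]
[[18,20],[41,1],[42,0]]
[[18,20],[41,1],[42,0]]
[[18,20],[41,1],[42,0]]
[[18,20],[41,1],[42,0],[43,20],[44,0]]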